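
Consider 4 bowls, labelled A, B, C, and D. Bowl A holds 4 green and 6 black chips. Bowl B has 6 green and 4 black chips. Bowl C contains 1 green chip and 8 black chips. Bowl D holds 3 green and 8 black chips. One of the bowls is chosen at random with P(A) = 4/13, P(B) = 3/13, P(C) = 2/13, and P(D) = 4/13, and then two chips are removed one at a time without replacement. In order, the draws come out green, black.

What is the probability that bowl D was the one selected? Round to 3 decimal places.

0.295

The likelihood of the observed sequence under each hypothesis: P(data | bowl A) = (4/10)(6/9) = 0.26667; P(data | bowl B) = (6/10)(4/9) = 0.26667; P(data | bowl C) = (1/9)(8/8) = 0.11111; P(data | bowl D) = (3/11)(8/10) = 0.21818.
Weighting by the prior gives 4/13 · 0.26667 = 0.082051, 3/13 · 0.26667 = 0.061538, 2/13 · 0.11111 = 0.017094, 4/13 · 0.21818 = 0.067133; these sum to 0.22782.
Hence P(bowl D | data) = (0.067133) / (0.22782) = 0.29468.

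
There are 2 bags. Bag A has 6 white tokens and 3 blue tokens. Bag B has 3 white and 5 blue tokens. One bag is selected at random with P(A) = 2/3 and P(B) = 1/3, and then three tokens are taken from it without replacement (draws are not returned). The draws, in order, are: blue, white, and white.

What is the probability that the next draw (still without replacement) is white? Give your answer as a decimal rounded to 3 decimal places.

0.573

The likelihood of the observed sequence under each hypothesis: P(data | bag A) = (3/9)(6/8)(5/7) = 5/28; P(data | bag B) = (5/8)(3/7)(2/6) = 5/56.
Multiplying each by its prior: 2/3 · 5/28 = 5/42, 1/3 · 5/56 = 5/168; summing to 25/168.
The posterior is then P(bag A | data) = 4/5, P(bag B | data) = 1/5.
The predictive probability is P(white next | data) = (2/3)(4/5) + (1/5)(1/5) = 43/75.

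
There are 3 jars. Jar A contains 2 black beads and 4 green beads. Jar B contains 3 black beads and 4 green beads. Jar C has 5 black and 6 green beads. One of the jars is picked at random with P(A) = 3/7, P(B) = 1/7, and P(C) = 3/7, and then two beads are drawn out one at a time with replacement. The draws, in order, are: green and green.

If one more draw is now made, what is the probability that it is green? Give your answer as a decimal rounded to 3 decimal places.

0.612

Under each hypothesis, the probability of the observed sequence is: P(data | jar A) = (4/6)(4/6) = 0.44444; P(data | jar B) = (4/7)(4/7) = 0.32653; P(data | jar C) = (6/11)(6/11) = 0.29752.
Weighting by the prior gives 3/7 · 0.44444 = 0.19048, 1/7 · 0.32653 = 0.046647, 3/7 · 0.29752 = 0.12751; summing to 0.36463.
Normalising, the posterior is P(jar A | data) = 0.52238, P(jar B | data) = 0.12793, P(jar C | data) = 0.34969.
The predictive probability is P(green next | data) = (2/3)(0.52238) + (4/7)(0.12793) + (6/11)(0.34969) = 0.6121.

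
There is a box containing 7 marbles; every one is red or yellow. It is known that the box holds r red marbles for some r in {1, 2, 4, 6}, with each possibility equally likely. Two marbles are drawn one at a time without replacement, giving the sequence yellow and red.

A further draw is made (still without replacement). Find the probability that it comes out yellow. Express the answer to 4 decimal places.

0.5529

Under each hypothesis, the probability of the observed sequence is: P(data | r = 1) = (6/7)(1/6) = 1/7; P(data | r = 2) = (5/7)(2/6) = 5/21; P(data | r = 4) = (3/7)(4/6) = 2/7; P(data | r = 6) = (1/7)(6/6) = 1/7.
The prior-weighted likelihoods are 1/4 · 1/7 = 1/28, 1/4 · 5/21 = 5/84, 1/4 · 2/7 = 1/14, 1/4 · 1/7 = 1/28; these sum to 17/84.
Normalising, the posterior is P(r = 1 | data) = 3/17, P(r = 2 | data) = 5/17, P(r = 4 | data) = 6/17, P(r = 6 | data) = 3/17.
The predictive probability is P(yellow next | data) = (1)(3/17) + (4/5)(5/17) + (2/5)(6/17) + (0)(3/17) = 47/85.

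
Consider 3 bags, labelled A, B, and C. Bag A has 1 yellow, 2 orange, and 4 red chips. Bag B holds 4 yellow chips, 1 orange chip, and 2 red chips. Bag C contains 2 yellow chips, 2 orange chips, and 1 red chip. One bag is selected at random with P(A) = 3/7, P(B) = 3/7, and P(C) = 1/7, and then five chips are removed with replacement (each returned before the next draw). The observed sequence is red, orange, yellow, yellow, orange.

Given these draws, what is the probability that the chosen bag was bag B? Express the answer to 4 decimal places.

For each hypothesis, P(data | H) works out to: P(data | bag A) = (4/7)(2/7)(1/7)(1/7)(2/7) = 0.00095198; P(data | bag B) = (2/7)(1/7)(4/7)(4/7)(1/7) = 0.001904; P(data | bag C) = (1/5)(2/5)(2/5)(2/5)(2/5) = 0.00512.
Weighting by the prior gives 3/7 · 0.00095198 = 0.00040799, 3/7 · 0.001904 = 0.00081599, 1/7 · 0.00512 = 0.00073143; summing to 0.0019554.
Hence P(bag B | data) = (0.00081599) / (0.0019554) = 0.4173.

0.4173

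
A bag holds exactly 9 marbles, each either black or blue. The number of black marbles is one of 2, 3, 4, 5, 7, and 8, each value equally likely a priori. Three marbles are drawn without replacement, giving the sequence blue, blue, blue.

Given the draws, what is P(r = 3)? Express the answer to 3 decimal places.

0.290

Compute the likelihood of the observed sequence for each case: P(data | r = 2) = (7/9)(6/8)(5/7) = 5/12; P(data | r = 3) = (6/9)(5/8)(4/7) = 5/21; P(data | r = 4) = (5/9)(4/8)(3/7) = 5/42; P(data | r = 5) = (4/9)(3/8)(2/7) = 1/21; P(data | r = 7) = (2/9)(1/8)(0/7) = 0; P(data | r = 8) = (1/9)(0/8) = 0.
Multiplying each by its prior: 1/6 · 5/12 = 5/72, 1/6 · 5/21 = 5/126, 1/6 · 5/42 = 5/252, 1/6 · 1/21 = 1/126, 1/6 · 0 = 0, 1/6 · 0 = 0; summing to 23/168.
Hence P(r = 3 | data) = (5/126) / (23/168) = 20/69.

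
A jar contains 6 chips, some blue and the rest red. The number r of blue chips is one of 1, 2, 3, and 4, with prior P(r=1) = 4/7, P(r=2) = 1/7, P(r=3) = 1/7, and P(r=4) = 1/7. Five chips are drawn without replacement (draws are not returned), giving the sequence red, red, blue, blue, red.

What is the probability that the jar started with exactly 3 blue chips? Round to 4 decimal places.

0.4286

For each hypothesis, P(data | H) works out to: P(data | r = 1) = (5/6)(4/5)(1/4)(0/3) = 0; P(data | r = 2) = (4/6)(3/5)(2/4)(1/3)(2/2) = 1/15; P(data | r = 3) = (3/6)(2/5)(3/4)(2/3)(1/2) = 1/20; P(data | r = 4) = (2/6)(1/5)(4/4)(3/3)(0/2) = 0.
Weighting by the prior gives 4/7 · 0 = 0, 1/7 · 1/15 = 1/105, 1/7 · 1/20 = 1/140, 1/7 · 0 = 0; summing to 1/60.
By Bayes' rule, P(r = 3 | data) = (1/140) / (1/60) = 3/7.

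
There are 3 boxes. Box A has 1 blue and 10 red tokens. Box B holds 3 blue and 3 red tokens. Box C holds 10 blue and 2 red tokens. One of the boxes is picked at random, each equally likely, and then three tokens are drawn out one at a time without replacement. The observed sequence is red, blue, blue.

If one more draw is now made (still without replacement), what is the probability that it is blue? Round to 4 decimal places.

For each hypothesis, P(data | H) works out to: P(data | box A) = (10/11)(1/10)(0/9) = 0; P(data | box B) = (3/6)(3/5)(2/4) = 3/20; P(data | box C) = (2/12)(10/11)(9/10) = 3/22.
Weighting by the prior gives 1/3 · 0 = 0, 1/3 · 3/20 = 1/20, 1/3 · 3/22 = 1/22; with total 21/220.
Dividing through by the total gives posterior P(box A | data) = 0, P(box B | data) = 11/21, P(box C | data) = 10/21.
Averaging over the posterior, P(blue next | data) = (1/3)(11/21) + (8/9)(10/21) = 113/189.

0.5979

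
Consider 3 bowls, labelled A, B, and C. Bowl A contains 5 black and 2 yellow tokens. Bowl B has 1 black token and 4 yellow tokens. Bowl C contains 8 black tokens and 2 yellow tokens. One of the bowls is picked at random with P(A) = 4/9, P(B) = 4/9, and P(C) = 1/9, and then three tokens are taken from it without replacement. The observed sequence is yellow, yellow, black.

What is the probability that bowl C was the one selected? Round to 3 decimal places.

0.022

Compute the likelihood of the observed sequence for each case: P(data | bowl A) = (2/7)(1/6)(5/5) = 0.047619; P(data | bowl B) = (4/5)(3/4)(1/3) = 0.2; P(data | bowl C) = (2/10)(1/9)(8/8) = 0.022222.
Multiplying each by its prior: 4/9 · 0.047619 = 0.021164, 4/9 · 0.2 = 0.088889, 1/9 · 0.022222 = 0.0024691; these sum to 0.11252.
So P(bowl C | data) = (0.0024691) / (0.11252) = 0.021944.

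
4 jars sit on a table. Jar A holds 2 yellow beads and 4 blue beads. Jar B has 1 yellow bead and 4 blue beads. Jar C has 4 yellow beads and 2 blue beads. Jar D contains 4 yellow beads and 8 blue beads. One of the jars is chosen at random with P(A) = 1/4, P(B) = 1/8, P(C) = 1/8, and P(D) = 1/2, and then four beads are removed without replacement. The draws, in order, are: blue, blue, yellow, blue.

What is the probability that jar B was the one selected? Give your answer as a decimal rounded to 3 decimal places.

0.218

Compute the likelihood of the observed sequence for each case: P(data | jar A) = (4/6)(3/5)(2/4)(2/3) = 2/15; P(data | jar B) = (4/5)(3/4)(1/3)(2/2) = 1/5; P(data | jar C) = (2/6)(1/5)(4/4)(0/3) = 0; P(data | jar D) = (8/12)(7/11)(4/10)(6/9) = 56/495.
Multiplying each by its prior: 1/4 · 2/15 = 1/30, 1/8 · 1/5 = 1/40, 1/8 · 0 = 0, 1/2 · 56/495 = 28/495; with total 91/792.
By Bayes' rule, P(jar B | data) = (1/40) / (91/792) = 99/455.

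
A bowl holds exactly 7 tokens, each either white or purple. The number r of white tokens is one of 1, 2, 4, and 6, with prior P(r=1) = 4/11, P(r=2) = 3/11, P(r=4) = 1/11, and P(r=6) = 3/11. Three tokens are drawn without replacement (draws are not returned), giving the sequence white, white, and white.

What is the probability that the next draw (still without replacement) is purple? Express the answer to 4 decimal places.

0.2813

Under each hypothesis, the probability of the observed sequence is: P(data | r = 1) = (1/7)(0/6) = 0; P(data | r = 2) = (2/7)(1/6)(0/5) = 0; P(data | r = 4) = (4/7)(3/6)(2/5) = 4/35; P(data | r = 6) = (6/7)(5/6)(4/5) = 4/7.
The prior-weighted likelihoods are 4/11 · 0 = 0, 3/11 · 0 = 0, 1/11 · 4/35 = 4/385, 3/11 · 4/7 = 12/77; these sum to 64/385.
The posterior is then P(r = 1 | data) = 0, P(r = 2 | data) = 0, P(r = 4 | data) = 1/16, P(r = 6 | data) = 15/16.
So P(purple next | data) = Σ P(purple next | H) P(H | data) = (3/4)(1/16) + (1/4)(15/16) = 9/32.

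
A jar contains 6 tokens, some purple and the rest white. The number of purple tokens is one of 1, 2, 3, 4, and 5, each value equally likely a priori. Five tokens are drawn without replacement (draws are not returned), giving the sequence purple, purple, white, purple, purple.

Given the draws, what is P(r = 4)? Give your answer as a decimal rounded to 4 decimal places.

The likelihood of the observed sequence under each hypothesis: P(data | r = 1) = (1/6)(0/5) = 0; P(data | r = 2) = (2/6)(1/5)(4/4)(0/3) = 0; P(data | r = 3) = (3/6)(2/5)(3/4)(1/3)(0/2) = 0; P(data | r = 4) = (4/6)(3/5)(2/4)(2/3)(1/2) = 1/15; P(data | r = 5) = (5/6)(4/5)(1/4)(3/3)(2/2) = 1/6.
The prior-weighted likelihoods are 1/5 · 0 = 0, 1/5 · 0 = 0, 1/5 · 0 = 0, 1/5 · 1/15 = 1/75, 1/5 · 1/6 = 1/30; these sum to 7/150.
Hence P(r = 4 | data) = (1/75) / (7/150) = 2/7.

0.2857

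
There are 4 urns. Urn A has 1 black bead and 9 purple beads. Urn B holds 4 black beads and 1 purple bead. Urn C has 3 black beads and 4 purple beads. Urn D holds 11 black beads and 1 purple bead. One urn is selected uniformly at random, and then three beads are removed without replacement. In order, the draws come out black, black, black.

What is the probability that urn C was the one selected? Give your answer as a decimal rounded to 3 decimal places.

Compute the likelihood of the observed sequence for each case: P(data | urn A) = (1/10)(0/9) = 0; P(data | urn B) = (4/5)(3/4)(2/3) = 2/5; P(data | urn C) = (3/7)(2/6)(1/5) = 1/35; P(data | urn D) = (11/12)(10/11)(9/10) = 3/4.
The prior-weighted likelihoods are 1/4 · 0 = 0, 1/4 · 2/5 = 1/10, 1/4 · 1/35 = 1/140, 1/4 · 3/4 = 3/16; these sum to 33/112.
So P(urn C | data) = (1/140) / (33/112) = 4/165.

0.024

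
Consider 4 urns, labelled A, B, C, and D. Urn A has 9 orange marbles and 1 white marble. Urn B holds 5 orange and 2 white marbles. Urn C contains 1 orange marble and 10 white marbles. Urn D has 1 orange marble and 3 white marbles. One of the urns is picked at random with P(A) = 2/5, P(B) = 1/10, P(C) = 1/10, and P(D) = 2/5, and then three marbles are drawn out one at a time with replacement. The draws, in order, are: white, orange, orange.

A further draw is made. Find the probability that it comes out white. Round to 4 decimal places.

0.3332

Under each hypothesis, the probability of the observed sequence is: P(data | urn A) = (1/10)(9/10)(9/10) = 0.081; P(data | urn B) = (2/7)(5/7)(5/7) = 0.14577; P(data | urn C) = (10/11)(1/11)(1/11) = 0.0075131; P(data | urn D) = (3/4)(1/4)(1/4) = 0.046875.
The prior-weighted likelihoods are 2/5 · 0.081 = 0.0324, 1/10 · 0.14577 = 0.014577, 1/10 · 0.0075131 = 0.00075131, 2/5 · 0.046875 = 0.01875; these sum to 0.066479.
The posterior is then P(urn A | data) = 0.48738, P(urn B | data) = 0.21928, P(urn C | data) = 0.011302, P(urn D | data) = 0.28205.
The predictive probability is P(white next | data) = (1/10)(0.48738) + (2/7)(0.21928) + (10/11)(0.011302) + (3/4)(0.28205) = 0.3332.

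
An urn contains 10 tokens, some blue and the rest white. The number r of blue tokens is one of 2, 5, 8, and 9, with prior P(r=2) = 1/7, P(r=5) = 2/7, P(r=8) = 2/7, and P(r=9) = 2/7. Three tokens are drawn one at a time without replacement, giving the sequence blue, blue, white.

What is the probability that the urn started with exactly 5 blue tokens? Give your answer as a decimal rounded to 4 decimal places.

Compute the likelihood of the observed sequence for each case: P(data | r = 2) = (2/10)(1/9)(8/8) = 1/45; P(data | r = 5) = (5/10)(4/9)(5/8) = 5/36; P(data | r = 8) = (8/10)(7/9)(2/8) = 7/45; P(data | r = 9) = (9/10)(8/9)(1/8) = 1/10.
Multiplying each by its prior: 1/7 · 1/45 = 1/315, 2/7 · 5/36 = 5/126, 2/7 · 7/45 = 2/45, 2/7 · 1/10 = 1/35; with total 73/630.
Therefore the posterior P(r = 5 | data) = (5/126) / (73/630) = 25/73.

0.3425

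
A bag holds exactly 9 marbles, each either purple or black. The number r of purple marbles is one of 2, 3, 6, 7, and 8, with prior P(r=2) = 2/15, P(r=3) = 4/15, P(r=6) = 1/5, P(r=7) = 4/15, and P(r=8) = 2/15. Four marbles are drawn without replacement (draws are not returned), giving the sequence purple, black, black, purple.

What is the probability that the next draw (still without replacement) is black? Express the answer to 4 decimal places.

0.4830

The likelihood of the observed sequence under each hypothesis: P(data | r = 2) = (2/9)(7/8)(6/7)(1/6) = 1/36; P(data | r = 3) = (3/9)(6/8)(5/7)(2/6) = 5/84; P(data | r = 6) = (6/9)(3/8)(2/7)(5/6) = 5/84; P(data | r = 7) = (7/9)(2/8)(1/7)(6/6) = 1/36; P(data | r = 8) = (8/9)(1/8)(0/7) = 0.
Multiplying each by its prior: 2/15 · 1/36 = 1/270, 4/15 · 5/84 = 1/63, 1/5 · 5/84 = 1/84, 4/15 · 1/36 = 1/135, 2/15 · 0 = 0; these sum to 7/180.
Dividing through by the total gives posterior P(r = 2 | data) = 2/21, P(r = 3 | data) = 20/49, P(r = 6 | data) = 15/49, P(r = 7 | data) = 4/21, P(r = 8 | data) = 0.
The predictive probability is P(black next | data) = (1)(2/21) + (4/5)(20/49) + (1/5)(15/49) + (0)(4/21) = 71/147.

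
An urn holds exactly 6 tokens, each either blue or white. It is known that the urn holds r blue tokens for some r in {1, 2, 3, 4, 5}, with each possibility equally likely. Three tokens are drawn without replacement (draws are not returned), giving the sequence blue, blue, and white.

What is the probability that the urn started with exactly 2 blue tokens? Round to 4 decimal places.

0.1143

For each hypothesis, P(data | H) works out to: P(data | r = 1) = (1/6)(0/5) = 0; P(data | r = 2) = (2/6)(1/5)(4/4) = 1/15; P(data | r = 3) = (3/6)(2/5)(3/4) = 3/20; P(data | r = 4) = (4/6)(3/5)(2/4) = 1/5; P(data | r = 5) = (5/6)(4/5)(1/4) = 1/6.
The prior-weighted likelihoods are 1/5 · 0 = 0, 1/5 · 1/15 = 1/75, 1/5 · 3/20 = 3/100, 1/5 · 1/5 = 1/25, 1/5 · 1/6 = 1/30; these sum to 7/60.
So P(r = 2 | data) = (1/75) / (7/60) = 4/35.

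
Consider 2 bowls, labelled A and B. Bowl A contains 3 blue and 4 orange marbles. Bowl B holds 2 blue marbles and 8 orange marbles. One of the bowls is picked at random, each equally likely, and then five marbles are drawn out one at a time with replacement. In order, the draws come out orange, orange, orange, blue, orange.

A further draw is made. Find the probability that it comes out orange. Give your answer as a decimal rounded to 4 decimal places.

The likelihood of the observed sequence under each hypothesis: P(data | bowl A) = (4/7)(4/7)(4/7)(3/7)(4/7) = 0.045695; P(data | bowl B) = (8/10)(8/10)(8/10)(2/10)(8/10) = 0.08192.
Multiplying each by its prior: 1/2 · 0.045695 = 0.022848, 1/2 · 0.08192 = 0.04096; summing to 0.063808.
Dividing through by the total gives posterior P(bowl A | data) = 0.35807, P(bowl B | data) = 0.64193.
Averaging over the posterior, P(orange next | data) = (4/7)(0.35807) + (4/5)(0.64193) = 0.71816.

0.7182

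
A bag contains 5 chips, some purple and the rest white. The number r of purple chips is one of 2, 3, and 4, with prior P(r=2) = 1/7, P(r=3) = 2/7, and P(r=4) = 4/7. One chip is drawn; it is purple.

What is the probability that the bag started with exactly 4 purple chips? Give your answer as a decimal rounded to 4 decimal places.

Under each hypothesis, the probability of this draw is: P(data | r = 2) = (2/5) = 2/5; P(data | r = 3) = (3/5) = 3/5; P(data | r = 4) = (4/5) = 4/5.
Weighting by the prior gives 1/7 · 2/5 = 2/35, 2/7 · 3/5 = 6/35, 4/7 · 4/5 = 16/35; these sum to 24/35.
Therefore the posterior P(r = 4 | data) = (16/35) / (24/35) = 2/3.

0.6667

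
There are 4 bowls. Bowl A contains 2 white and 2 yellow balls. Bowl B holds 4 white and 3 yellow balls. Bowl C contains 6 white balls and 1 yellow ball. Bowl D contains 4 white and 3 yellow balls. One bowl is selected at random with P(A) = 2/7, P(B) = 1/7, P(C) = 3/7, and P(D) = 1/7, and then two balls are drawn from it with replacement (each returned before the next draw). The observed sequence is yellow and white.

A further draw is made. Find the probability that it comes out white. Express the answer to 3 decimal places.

Compute the likelihood of the observed sequence for each case: P(data | bowl A) = (2/4)(2/4) = 1/4; P(data | bowl B) = (3/7)(4/7) = 12/49; P(data | bowl C) = (1/7)(6/7) = 6/49; P(data | bowl D) = (3/7)(4/7) = 12/49.
The prior-weighted likelihoods are 2/7 · 1/4 = 1/14, 1/7 · 12/49 = 12/343, 3/7 · 6/49 = 18/343, 1/7 · 12/49 = 12/343; these sum to 19/98.
Dividing through by the total gives posterior P(bowl A | data) = 7/19, P(bowl B | data) = 24/133, P(bowl C | data) = 36/133, P(bowl D | data) = 24/133.
So P(white next | data) = Σ P(white next | H) P(H | data) = (1/2)(7/19) + (4/7)(24/133) + (6/7)(36/133) + (4/7)(24/133) = 61/98.

0.622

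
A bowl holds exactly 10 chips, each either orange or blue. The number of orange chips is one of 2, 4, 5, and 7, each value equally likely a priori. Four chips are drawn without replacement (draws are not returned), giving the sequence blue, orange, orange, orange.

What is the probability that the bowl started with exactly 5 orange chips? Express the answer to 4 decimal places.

0.2793

Compute the likelihood of the observed sequence for each case: P(data | r = 2) = (8/10)(2/9)(1/8)(0/7) = 0; P(data | r = 4) = (6/10)(4/9)(3/8)(2/7) = 0.028571; P(data | r = 5) = (5/10)(5/9)(4/8)(3/7) = 0.059524; P(data | r = 7) = (3/10)(7/9)(6/8)(5/7) = 0.125.
Multiplying each by its prior: 1/4 · 0 = 0, 1/4 · 0.028571 = 0.0071429, 1/4 · 0.059524 = 0.014881, 1/4 · 0.125 = 0.03125; these sum to 0.053274.
By Bayes' rule, P(r = 5 | data) = (0.014881) / (0.053274) = 0.27933.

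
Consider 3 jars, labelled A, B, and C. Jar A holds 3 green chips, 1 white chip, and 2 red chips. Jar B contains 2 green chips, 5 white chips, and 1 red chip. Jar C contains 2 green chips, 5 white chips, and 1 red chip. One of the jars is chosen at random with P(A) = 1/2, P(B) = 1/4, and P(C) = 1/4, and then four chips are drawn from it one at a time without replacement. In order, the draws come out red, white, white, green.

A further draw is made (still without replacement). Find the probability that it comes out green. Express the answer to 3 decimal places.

For each hypothesis, P(data | H) works out to: P(data | jar A) = (2/6)(1/5)(0/4) = 0; P(data | jar B) = (1/8)(5/7)(4/6)(2/5) = 1/42; P(data | jar C) = (1/8)(5/7)(4/6)(2/5) = 1/42.
The prior-weighted likelihoods are 1/2 · 0 = 0, 1/4 · 1/42 = 1/168, 1/4 · 1/42 = 1/168; summing to 1/84.
Dividing through by the total gives posterior P(jar A | data) = 0, P(jar B | data) = 1/2, P(jar C | data) = 1/2.
The predictive probability is P(green next | data) = (1/4)(1/2) + (1/4)(1/2) = 1/4.

0.250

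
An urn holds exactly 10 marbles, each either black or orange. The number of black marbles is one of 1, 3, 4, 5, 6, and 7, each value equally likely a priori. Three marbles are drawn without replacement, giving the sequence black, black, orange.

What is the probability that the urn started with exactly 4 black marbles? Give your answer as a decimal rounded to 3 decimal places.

0.157

Compute the likelihood of the observed sequence for each case: P(data | r = 1) = (1/10)(0/9) = 0; P(data | r = 3) = (3/10)(2/9)(7/8) = 7/120; P(data | r = 4) = (4/10)(3/9)(6/8) = 1/10; P(data | r = 5) = (5/10)(4/9)(5/8) = 5/36; P(data | r = 6) = (6/10)(5/9)(4/8) = 1/6; P(data | r = 7) = (7/10)(6/9)(3/8) = 7/40.
Weighting by the prior gives 1/6 · 0 = 0, 1/6 · 7/120 = 7/720, 1/6 · 1/10 = 1/60, 1/6 · 5/36 = 5/216, 1/6 · 1/6 = 1/36, 1/6 · 7/40 = 7/240; with total 23/216.
So P(r = 4 | data) = (1/60) / (23/216) = 18/115.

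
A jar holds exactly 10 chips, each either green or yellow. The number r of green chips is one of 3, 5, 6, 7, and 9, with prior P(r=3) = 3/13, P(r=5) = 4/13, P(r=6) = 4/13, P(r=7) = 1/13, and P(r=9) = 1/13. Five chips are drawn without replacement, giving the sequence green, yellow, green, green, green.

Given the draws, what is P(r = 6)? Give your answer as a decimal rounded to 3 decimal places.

0.420

The likelihood of the observed sequence under each hypothesis: P(data | r = 3) = (3/10)(7/9)(2/8)(1/7)(0/6) = 0; P(data | r = 5) = (5/10)(5/9)(4/8)(3/7)(2/6) = 0.019841; P(data | r = 6) = (6/10)(4/9)(5/8)(4/7)(3/6) = 0.047619; P(data | r = 7) = (7/10)(3/9)(6/8)(5/7)(4/6) = 0.083333; P(data | r = 9) = (9/10)(1/9)(8/8)(7/7)(6/6) = 0.1.
Multiplying each by its prior: 3/13 · 0 = 0, 4/13 · 0.019841 = 0.006105, 4/13 · 0.047619 = 0.014652, 1/13 · 0.083333 = 0.0064103, 1/13 · 0.1 = 0.0076923; these sum to 0.03486.
Hence P(r = 6 | data) = (0.014652) / (0.03486) = 0.42032.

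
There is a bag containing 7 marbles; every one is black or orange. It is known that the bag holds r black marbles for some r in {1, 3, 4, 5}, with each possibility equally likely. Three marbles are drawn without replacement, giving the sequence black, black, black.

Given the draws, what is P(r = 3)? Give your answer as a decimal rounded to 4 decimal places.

Under each hypothesis, the probability of the observed sequence is: P(data | r = 1) = (1/7)(0/6) = 0; P(data | r = 3) = (3/7)(2/6)(1/5) = 1/35; P(data | r = 4) = (4/7)(3/6)(2/5) = 4/35; P(data | r = 5) = (5/7)(4/6)(3/5) = 2/7.
The prior-weighted likelihoods are 1/4 · 0 = 0, 1/4 · 1/35 = 1/140, 1/4 · 4/35 = 1/35, 1/4 · 2/7 = 1/14; these sum to 3/28.
Hence P(r = 3 | data) = (1/140) / (3/28) = 1/15.

0.0667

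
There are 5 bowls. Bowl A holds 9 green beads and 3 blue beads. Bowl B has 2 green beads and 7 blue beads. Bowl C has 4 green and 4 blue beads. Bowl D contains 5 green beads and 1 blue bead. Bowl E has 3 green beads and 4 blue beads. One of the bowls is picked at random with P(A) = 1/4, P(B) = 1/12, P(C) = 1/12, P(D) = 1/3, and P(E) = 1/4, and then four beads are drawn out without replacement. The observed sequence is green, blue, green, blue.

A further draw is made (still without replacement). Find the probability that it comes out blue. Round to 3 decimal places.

For each hypothesis, P(data | H) works out to: P(data | bowl A) = (9/12)(3/11)(8/10)(2/9) = 0.036364; P(data | bowl B) = (2/9)(7/8)(1/7)(6/6) = 0.027778; P(data | bowl C) = (4/8)(4/7)(3/6)(3/5) = 0.085714; P(data | bowl D) = (5/6)(1/5)(4/4)(0/3) = 0; P(data | bowl E) = (3/7)(4/6)(2/5)(3/4) = 0.085714.
The prior-weighted likelihoods are 1/4 · 0.036364 = 0.0090909, 1/12 · 0.027778 = 0.0023148, 1/12 · 0.085714 = 0.0071429, 1/3 · 0 = 0, 1/4 · 0.085714 = 0.021429; these sum to 0.039977.
Dividing through by the total gives posterior P(bowl A | data) = 0.2274, P(bowl B | data) = 0.057903, P(bowl C | data) = 0.17867, P(bowl D | data) = 0, P(bowl E | data) = 0.53602.
So P(blue next | data) = Σ P(blue next | H) P(H | data) = (1/8)(0.2274) + (1)(0.057903) + (1/2)(0.17867) + (2/3)(0.53602) = 0.53301.

0.533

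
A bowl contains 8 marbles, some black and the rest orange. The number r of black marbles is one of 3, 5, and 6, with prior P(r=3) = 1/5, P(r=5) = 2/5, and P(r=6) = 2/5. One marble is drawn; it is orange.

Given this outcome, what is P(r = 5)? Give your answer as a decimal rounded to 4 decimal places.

0.4000

The likelihood of this draw under each hypothesis: P(data | r = 3) = (5/8) = 5/8; P(data | r = 5) = (3/8) = 3/8; P(data | r = 6) = (2/8) = 1/4.
Multiplying each by its prior: 1/5 · 5/8 = 1/8, 2/5 · 3/8 = 3/20, 2/5 · 1/4 = 1/10; these sum to 3/8.
Hence P(r = 5 | data) = (3/20) / (3/8) = 2/5.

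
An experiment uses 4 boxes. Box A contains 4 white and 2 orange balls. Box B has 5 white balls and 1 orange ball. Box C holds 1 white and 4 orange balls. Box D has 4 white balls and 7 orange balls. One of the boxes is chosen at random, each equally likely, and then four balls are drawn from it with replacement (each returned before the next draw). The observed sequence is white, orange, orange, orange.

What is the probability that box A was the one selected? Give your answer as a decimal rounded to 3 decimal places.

0.110

For each hypothesis, P(data | H) works out to: P(data | box A) = (4/6)(2/6)(2/6)(2/6) = 0.024691; P(data | box B) = (5/6)(1/6)(1/6)(1/6) = 0.003858; P(data | box C) = (1/5)(4/5)(4/5)(4/5) = 0.1024; P(data | box D) = (4/11)(7/11)(7/11)(7/11) = 0.093709.
Weighting by the prior gives 1/4 · 0.024691 = 0.0061728, 1/4 · 0.003858 = 0.00096451, 1/4 · 0.1024 = 0.0256, 1/4 · 0.093709 = 0.023427; these sum to 0.056165.
Hence P(box A | data) = (0.0061728) / (0.056165) = 0.10991.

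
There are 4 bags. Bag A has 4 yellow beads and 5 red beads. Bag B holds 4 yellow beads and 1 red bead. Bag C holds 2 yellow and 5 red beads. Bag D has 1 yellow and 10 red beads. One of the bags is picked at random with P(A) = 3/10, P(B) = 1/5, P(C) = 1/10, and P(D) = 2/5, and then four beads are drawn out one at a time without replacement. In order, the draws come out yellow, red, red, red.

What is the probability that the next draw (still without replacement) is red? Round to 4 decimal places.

Compute the likelihood of the observed sequence for each case: P(data | bag A) = (4/9)(5/8)(4/7)(3/6) = 0.079365; P(data | bag B) = (4/5)(1/4)(0/3) = 0; P(data | bag C) = (2/7)(5/6)(4/5)(3/4) = 0.14286; P(data | bag D) = (1/11)(10/10)(9/9)(8/8) = 0.090909.
The prior-weighted likelihoods are 3/10 · 0.079365 = 0.02381, 1/5 · 0 = 0, 1/10 · 0.14286 = 0.014286, 2/5 · 0.090909 = 0.036364; summing to 0.074459.
The posterior is then P(bag A | data) = 0.31977, P(bag B | data) = 0, P(bag C | data) = 0.19186, P(bag D | data) = 0.48837.
The predictive probability is P(red next | data) = (2/5)(0.31977) + (2/3)(0.19186) + (1)(0.48837) = 0.74419.

0.7442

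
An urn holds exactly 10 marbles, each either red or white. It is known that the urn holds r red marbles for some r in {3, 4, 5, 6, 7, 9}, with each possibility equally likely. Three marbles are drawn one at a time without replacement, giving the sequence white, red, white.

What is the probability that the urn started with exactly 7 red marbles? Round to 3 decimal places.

Compute the likelihood of the observed sequence for each case: P(data | r = 3) = (7/10)(3/9)(6/8) = 7/40; P(data | r = 4) = (6/10)(4/9)(5/8) = 1/6; P(data | r = 5) = (5/10)(5/9)(4/8) = 5/36; P(data | r = 6) = (4/10)(6/9)(3/8) = 1/10; P(data | r = 7) = (3/10)(7/9)(2/8) = 7/120; P(data | r = 9) = (1/10)(9/9)(0/8) = 0.
Multiplying each by its prior: 1/6 · 7/40 = 7/240, 1/6 · 1/6 = 1/36, 1/6 · 5/36 = 5/216, 1/6 · 1/10 = 1/60, 1/6 · 7/120 = 7/720, 1/6 · 0 = 0; these sum to 23/216.
So P(r = 7 | data) = (7/720) / (23/216) = 21/230.

0.091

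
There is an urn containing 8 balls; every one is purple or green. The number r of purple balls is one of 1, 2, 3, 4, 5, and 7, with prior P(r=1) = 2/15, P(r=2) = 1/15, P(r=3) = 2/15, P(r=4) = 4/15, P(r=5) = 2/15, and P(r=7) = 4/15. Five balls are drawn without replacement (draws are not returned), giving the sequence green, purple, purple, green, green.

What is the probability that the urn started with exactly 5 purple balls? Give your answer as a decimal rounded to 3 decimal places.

The likelihood of the observed sequence under each hypothesis: P(data | r = 1) = (7/8)(1/7)(0/6) = 0; P(data | r = 2) = (6/8)(2/7)(1/6)(5/5)(4/4) = 1/28; P(data | r = 3) = (5/8)(3/7)(2/6)(4/5)(3/4) = 3/56; P(data | r = 4) = (4/8)(4/7)(3/6)(3/5)(2/4) = 3/70; P(data | r = 5) = (3/8)(5/7)(4/6)(2/5)(1/4) = 1/56; P(data | r = 7) = (1/8)(7/7)(6/6)(0/5) = 0.
Weighting by the prior gives 2/15 · 0 = 0, 1/15 · 1/28 = 1/420, 2/15 · 3/56 = 1/140, 4/15 · 3/70 = 2/175, 2/15 · 1/56 = 1/420, 4/15 · 0 = 0; with total 7/300.
By Bayes' rule, P(r = 5 | data) = (1/420) / (7/300) = 5/49.

0.102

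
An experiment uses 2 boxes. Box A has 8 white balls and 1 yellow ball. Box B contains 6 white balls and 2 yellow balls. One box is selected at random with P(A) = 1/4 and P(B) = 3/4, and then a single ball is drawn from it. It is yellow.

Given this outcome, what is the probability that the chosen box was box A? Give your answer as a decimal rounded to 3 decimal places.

0.129

For each hypothesis, P(data | H) works out to: P(data | box A) = (1/9) = 1/9; P(data | box B) = (2/8) = 1/4.
The prior-weighted likelihoods are 1/4 · 1/9 = 1/36, 3/4 · 1/4 = 3/16; with total 31/144.
Hence P(box A | data) = (1/36) / (31/144) = 4/31.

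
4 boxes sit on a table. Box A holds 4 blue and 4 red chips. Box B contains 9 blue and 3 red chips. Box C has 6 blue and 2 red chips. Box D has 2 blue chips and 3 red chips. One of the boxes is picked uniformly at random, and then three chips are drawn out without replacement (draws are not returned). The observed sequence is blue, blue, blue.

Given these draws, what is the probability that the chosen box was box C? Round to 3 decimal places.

The likelihood of the observed sequence under each hypothesis: P(data | box A) = (4/8)(3/7)(2/6) = 1/14; P(data | box B) = (9/12)(8/11)(7/10) = 21/55; P(data | box C) = (6/8)(5/7)(4/6) = 5/14; P(data | box D) = (2/5)(1/4)(0/3) = 0.
Weighting by the prior gives 1/4 · 1/14 = 1/56, 1/4 · 21/55 = 21/220, 1/4 · 5/14 = 5/56, 1/4 · 0 = 0; with total 78/385.
So P(box C | data) = (5/56) / (78/385) = 275/624.

0.441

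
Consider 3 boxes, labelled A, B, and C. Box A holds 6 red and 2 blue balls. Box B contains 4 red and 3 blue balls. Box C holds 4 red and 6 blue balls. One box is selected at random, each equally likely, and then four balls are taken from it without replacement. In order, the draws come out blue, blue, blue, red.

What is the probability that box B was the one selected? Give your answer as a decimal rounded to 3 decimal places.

For each hypothesis, P(data | H) works out to: P(data | box A) = (2/8)(1/7)(0/6) = 0; P(data | box B) = (3/7)(2/6)(1/5)(4/4) = 1/35; P(data | box C) = (6/10)(5/9)(4/8)(4/7) = 2/21.
Multiplying each by its prior: 1/3 · 0 = 0, 1/3 · 1/35 = 1/105, 1/3 · 2/21 = 2/63; these sum to 13/315.
Hence P(box B | data) = (1/105) / (13/315) = 3/13.

0.231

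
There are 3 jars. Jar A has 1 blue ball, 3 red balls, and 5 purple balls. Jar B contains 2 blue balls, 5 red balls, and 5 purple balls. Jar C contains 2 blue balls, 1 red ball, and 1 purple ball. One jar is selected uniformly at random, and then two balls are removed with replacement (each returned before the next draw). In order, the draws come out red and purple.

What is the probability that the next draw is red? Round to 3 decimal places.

The likelihood of the observed sequence under each hypothesis: P(data | jar A) = (3/9)(5/9) = 5/27; P(data | jar B) = (5/12)(5/12) = 25/144; P(data | jar C) = (1/4)(1/4) = 1/16.
Weighting by the prior gives 1/3 · 5/27 = 5/81, 1/3 · 25/144 = 25/432, 1/3 · 1/16 = 1/48; with total 91/648.
Dividing through by the total gives posterior P(jar A | data) = 40/91, P(jar B | data) = 75/182, P(jar C | data) = 27/182.
The predictive probability is P(red next | data) = (1/3)(40/91) + (5/12)(75/182) + (1/4)(27/182) = 97/273.

0.355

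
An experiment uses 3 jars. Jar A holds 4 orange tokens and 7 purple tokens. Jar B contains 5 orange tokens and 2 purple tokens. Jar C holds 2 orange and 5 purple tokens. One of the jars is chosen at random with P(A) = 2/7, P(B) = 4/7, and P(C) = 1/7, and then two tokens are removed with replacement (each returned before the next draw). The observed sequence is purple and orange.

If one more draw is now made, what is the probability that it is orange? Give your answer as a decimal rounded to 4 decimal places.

Compute the likelihood of the observed sequence for each case: P(data | jar A) = (7/11)(4/11) = 0.2314; P(data | jar B) = (2/7)(5/7) = 0.20408; P(data | jar C) = (5/7)(2/7) = 0.20408.
Multiplying each by its prior: 2/7 · 0.2314 = 0.066116, 4/7 · 0.20408 = 0.11662, 1/7 · 0.20408 = 0.029155; with total 0.21189.
Dividing through by the total gives posterior P(jar A | data) = 0.31203, P(jar B | data) = 0.55038, P(jar C | data) = 0.13759.
So P(orange next | data) = Σ P(orange next | H) P(H | data) = (4/11)(0.31203) + (5/7)(0.55038) + (2/7)(0.13759) = 0.5459.

0.5459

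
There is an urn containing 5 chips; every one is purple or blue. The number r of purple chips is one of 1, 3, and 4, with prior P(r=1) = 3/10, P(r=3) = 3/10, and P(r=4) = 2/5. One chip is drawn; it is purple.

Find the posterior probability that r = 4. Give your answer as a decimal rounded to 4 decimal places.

Compute the likelihood of this draw for each case: P(data | r = 1) = (1/5) = 1/5; P(data | r = 3) = (3/5) = 3/5; P(data | r = 4) = (4/5) = 4/5.
Weighting by the prior gives 3/10 · 1/5 = 3/50, 3/10 · 3/5 = 9/50, 2/5 · 4/5 = 8/25; with total 14/25.
So P(r = 4 | data) = (8/25) / (14/25) = 4/7.

0.5714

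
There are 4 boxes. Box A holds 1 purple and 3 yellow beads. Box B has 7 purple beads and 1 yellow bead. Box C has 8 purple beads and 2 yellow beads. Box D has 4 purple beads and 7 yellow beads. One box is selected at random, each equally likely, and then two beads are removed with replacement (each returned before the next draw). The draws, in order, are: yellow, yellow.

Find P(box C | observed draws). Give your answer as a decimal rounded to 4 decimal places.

0.0391

Under each hypothesis, the probability of the observed sequence is: P(data | box A) = (3/4)(3/4) = 0.5625; P(data | box B) = (1/8)(1/8) = 0.015625; P(data | box C) = (2/10)(2/10) = 0.04; P(data | box D) = (7/11)(7/11) = 0.40496.
The prior-weighted likelihoods are 1/4 · 0.5625 = 0.14062, 1/4 · 0.015625 = 0.0039062, 1/4 · 0.04 = 0.01, 1/4 · 0.40496 = 0.10124; summing to 0.25577.
Hence P(box C | data) = (0.01) / (0.25577) = 0.039097.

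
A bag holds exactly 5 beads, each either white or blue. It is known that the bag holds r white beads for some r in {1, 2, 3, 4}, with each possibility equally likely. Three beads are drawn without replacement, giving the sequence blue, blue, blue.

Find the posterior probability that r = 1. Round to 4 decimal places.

Under each hypothesis, the probability of the observed sequence is: P(data | r = 1) = (4/5)(3/4)(2/3) = 2/5; P(data | r = 2) = (3/5)(2/4)(1/3) = 1/10; P(data | r = 3) = (2/5)(1/4)(0/3) = 0; P(data | r = 4) = (1/5)(0/4) = 0.
Weighting by the prior gives 1/4 · 2/5 = 1/10, 1/4 · 1/10 = 1/40, 1/4 · 0 = 0, 1/4 · 0 = 0; these sum to 1/8.
Hence P(r = 1 | data) = (1/10) / (1/8) = 4/5.

0.8000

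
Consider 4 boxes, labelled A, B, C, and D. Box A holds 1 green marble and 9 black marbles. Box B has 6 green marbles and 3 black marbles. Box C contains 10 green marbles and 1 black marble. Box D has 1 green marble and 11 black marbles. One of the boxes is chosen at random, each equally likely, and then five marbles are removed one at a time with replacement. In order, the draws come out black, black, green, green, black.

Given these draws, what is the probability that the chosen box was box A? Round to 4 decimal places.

The likelihood of the observed sequence under each hypothesis: P(data | box A) = (9/10)(9/10)(1/10)(1/10)(9/10) = 0.00729; P(data | box B) = (3/9)(3/9)(6/9)(6/9)(3/9) = 0.016461; P(data | box C) = (1/11)(1/11)(10/11)(10/11)(1/11) = 0.00062092; P(data | box D) = (11/12)(11/12)(1/12)(1/12)(11/12) = 0.005349.
Weighting by the prior gives 1/4 · 0.00729 = 0.0018225, 1/4 · 0.016461 = 0.0041152, 1/4 · 0.00062092 = 0.00015523, 1/4 · 0.005349 = 0.0013372; summing to 0.0074302.
By Bayes' rule, P(box A | data) = (0.0018225) / (0.0074302) = 0.24528.

0.2453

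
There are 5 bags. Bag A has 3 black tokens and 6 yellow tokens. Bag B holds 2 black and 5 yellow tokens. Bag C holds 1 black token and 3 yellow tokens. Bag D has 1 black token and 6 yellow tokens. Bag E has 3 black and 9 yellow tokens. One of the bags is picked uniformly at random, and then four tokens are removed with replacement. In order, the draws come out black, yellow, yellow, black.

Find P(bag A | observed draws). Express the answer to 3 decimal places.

0.280

Compute the likelihood of the observed sequence for each case: P(data | bag A) = (3/9)(6/9)(6/9)(3/9) = 0.049383; P(data | bag B) = (2/7)(5/7)(5/7)(2/7) = 0.041649; P(data | bag C) = (1/4)(3/4)(3/4)(1/4) = 0.035156; P(data | bag D) = (1/7)(6/7)(6/7)(1/7) = 0.014994; P(data | bag E) = (3/12)(9/12)(9/12)(3/12) = 0.035156.
The prior-weighted likelihoods are 1/5 · 0.049383 = 0.0098765, 1/5 · 0.041649 = 0.0083299, 1/5 · 0.035156 = 0.0070313, 1/5 · 0.014994 = 0.0029988, 1/5 · 0.035156 = 0.0070313; these sum to 0.035268.
Therefore the posterior P(bag A | data) = (0.0098765) / (0.035268) = 0.28005.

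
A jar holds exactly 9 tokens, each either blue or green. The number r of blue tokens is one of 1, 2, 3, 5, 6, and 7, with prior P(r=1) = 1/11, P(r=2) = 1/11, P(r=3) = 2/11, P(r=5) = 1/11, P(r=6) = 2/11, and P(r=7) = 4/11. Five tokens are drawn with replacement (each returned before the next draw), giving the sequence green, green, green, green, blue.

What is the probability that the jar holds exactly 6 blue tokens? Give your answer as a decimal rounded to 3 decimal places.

0.050

Under each hypothesis, the probability of the observed sequence is: P(data | r = 1) = (8/9)(8/9)(8/9)(8/9)(1/9) = 0.069366; P(data | r = 2) = (7/9)(7/9)(7/9)(7/9)(2/9) = 0.081322; P(data | r = 3) = (6/9)(6/9)(6/9)(6/9)(3/9) = 0.065844; P(data | r = 5) = (4/9)(4/9)(4/9)(4/9)(5/9) = 0.021677; P(data | r = 6) = (3/9)(3/9)(3/9)(3/9)(6/9) = 0.0082305; P(data | r = 7) = (2/9)(2/9)(2/9)(2/9)(7/9) = 0.0018967.
The prior-weighted likelihoods are 1/11 · 0.069366 = 0.006306, 1/11 · 0.081322 = 0.0073929, 2/11 · 0.065844 = 0.011972, 1/11 · 0.021677 = 0.0019706, 2/11 · 0.0082305 = 0.0014964, 4/11 · 0.0018967 = 0.00068972; with total 0.029827.
Therefore the posterior P(r = 6 | data) = (0.0014964) / (0.029827) = 0.05017.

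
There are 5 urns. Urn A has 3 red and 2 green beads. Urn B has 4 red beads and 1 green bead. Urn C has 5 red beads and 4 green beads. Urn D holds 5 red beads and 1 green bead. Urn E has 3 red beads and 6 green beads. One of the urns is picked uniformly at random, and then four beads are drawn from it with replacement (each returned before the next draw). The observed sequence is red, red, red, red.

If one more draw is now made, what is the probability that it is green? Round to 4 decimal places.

0.2344

Compute the likelihood of the observed sequence for each case: P(data | urn A) = (3/5)(3/5)(3/5)(3/5) = 0.1296; P(data | urn B) = (4/5)(4/5)(4/5)(4/5) = 0.4096; P(data | urn C) = (5/9)(5/9)(5/9)(5/9) = 0.09526; P(data | urn D) = (5/6)(5/6)(5/6)(5/6) = 0.48225; P(data | urn E) = (3/9)(3/9)(3/9)(3/9) = 0.012346.
Multiplying each by its prior: 1/5 · 0.1296 = 0.02592, 1/5 · 0.4096 = 0.08192, 1/5 · 0.09526 = 0.019052, 1/5 · 0.48225 = 0.096451, 1/5 · 0.012346 = 0.0024691; with total 0.22581.
Normalising, the posterior is P(urn A | data) = 0.11479, P(urn B | data) = 0.36278, P(urn C | data) = 0.084371, P(urn D | data) = 0.42713, P(urn E | data) = 0.010934.
Averaging over the posterior, P(green next | data) = (2/5)(0.11479) + (1/5)(0.36278) + (4/9)(0.084371) + (1/6)(0.42713) + (2/3)(0.010934) = 0.23445.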